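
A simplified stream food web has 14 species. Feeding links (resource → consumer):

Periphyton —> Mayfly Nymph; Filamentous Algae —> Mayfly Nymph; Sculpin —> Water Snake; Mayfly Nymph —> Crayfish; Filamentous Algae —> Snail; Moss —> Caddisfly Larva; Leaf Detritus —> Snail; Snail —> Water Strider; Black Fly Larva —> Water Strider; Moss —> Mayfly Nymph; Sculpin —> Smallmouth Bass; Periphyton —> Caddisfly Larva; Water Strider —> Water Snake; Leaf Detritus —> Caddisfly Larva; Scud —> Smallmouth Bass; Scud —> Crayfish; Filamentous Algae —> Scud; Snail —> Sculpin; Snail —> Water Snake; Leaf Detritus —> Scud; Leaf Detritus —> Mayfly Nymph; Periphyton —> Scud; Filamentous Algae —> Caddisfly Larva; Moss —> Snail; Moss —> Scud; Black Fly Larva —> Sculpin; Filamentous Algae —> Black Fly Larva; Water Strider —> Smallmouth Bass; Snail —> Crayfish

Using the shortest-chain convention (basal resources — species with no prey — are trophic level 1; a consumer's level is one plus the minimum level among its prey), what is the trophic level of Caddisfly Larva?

Moss has no prey (basal) → level 1.
Caddisfly Larva eats Moss → level 2.

Trophic level 2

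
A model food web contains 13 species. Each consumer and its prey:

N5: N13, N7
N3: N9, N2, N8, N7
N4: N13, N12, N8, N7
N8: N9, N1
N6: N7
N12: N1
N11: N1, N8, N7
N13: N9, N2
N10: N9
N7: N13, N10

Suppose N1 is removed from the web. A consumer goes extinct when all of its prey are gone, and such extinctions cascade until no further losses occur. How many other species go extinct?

Remove N1.
Round 1: N12 (all prey gone) → extinct.
No further losses. Total secondary extinctions: 1.

1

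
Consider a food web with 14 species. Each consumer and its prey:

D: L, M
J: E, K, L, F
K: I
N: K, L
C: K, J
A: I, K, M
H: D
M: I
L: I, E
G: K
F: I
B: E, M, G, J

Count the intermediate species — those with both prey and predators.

7

Intermediate species (has both prey and predators): K, L, M, F, G, D, J.
Count: 7.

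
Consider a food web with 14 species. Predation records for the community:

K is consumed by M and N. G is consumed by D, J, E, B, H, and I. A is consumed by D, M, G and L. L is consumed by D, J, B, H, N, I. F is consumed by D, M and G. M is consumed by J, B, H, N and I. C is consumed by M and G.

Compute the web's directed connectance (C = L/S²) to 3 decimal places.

The web has S = 14 species and L = 28 feeding links.
C = L / S² = 28 / 196 = 0.1429 ≈ 0.143.

C = 0.143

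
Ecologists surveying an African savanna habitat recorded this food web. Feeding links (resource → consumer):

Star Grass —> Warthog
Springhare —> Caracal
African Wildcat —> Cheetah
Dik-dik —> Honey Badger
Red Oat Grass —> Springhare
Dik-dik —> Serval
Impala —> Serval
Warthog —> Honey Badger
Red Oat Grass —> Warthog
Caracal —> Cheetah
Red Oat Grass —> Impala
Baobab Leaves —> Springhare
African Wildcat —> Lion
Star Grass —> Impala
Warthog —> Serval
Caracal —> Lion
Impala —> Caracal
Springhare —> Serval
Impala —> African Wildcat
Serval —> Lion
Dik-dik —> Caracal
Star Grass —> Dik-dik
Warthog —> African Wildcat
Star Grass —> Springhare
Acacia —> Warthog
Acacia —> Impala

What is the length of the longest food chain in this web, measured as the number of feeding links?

One longest chain: Red Oat Grass → Impala → Caracal → Cheetah.
It has 4 species and 3 links.

3 links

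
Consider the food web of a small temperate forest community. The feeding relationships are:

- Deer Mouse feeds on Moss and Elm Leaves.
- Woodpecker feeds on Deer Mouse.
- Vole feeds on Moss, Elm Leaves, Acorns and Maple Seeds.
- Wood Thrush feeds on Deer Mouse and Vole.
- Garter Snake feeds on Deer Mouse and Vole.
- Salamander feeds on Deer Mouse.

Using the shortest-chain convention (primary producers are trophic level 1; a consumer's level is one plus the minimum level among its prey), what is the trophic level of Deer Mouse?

Moss is a producer → level 1.
Deer Mouse eats Moss → level 2.

Trophic level 2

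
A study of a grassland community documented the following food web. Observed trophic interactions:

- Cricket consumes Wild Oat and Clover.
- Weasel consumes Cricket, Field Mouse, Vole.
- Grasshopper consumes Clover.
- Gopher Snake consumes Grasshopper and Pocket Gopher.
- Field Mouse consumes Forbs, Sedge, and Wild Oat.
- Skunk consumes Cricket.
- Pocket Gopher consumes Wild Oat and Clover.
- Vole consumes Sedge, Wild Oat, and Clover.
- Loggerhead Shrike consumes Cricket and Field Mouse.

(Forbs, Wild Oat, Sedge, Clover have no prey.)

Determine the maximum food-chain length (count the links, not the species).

One longest chain: Wild Oat → Cricket → Loggerhead Shrike.
It has 3 species and 2 links.

2 links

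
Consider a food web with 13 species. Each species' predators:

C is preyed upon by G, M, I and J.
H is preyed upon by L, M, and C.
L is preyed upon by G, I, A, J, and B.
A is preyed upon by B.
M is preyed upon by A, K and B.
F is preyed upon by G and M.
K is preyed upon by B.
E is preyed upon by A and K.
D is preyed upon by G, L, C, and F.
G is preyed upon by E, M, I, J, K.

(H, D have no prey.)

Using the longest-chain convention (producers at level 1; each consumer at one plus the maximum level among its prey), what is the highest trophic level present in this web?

6

Producers (level 1): H, D.
D → F → G → M → K → B gives B level 6.
No species has a prey at level 6, so no species reaches level 7.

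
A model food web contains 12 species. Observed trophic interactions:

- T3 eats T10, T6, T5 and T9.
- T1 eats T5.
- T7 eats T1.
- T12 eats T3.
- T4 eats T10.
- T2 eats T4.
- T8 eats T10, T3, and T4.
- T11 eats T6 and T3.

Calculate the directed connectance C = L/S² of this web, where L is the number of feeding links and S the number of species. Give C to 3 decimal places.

C = 0.097

The web has S = 12 species and L = 14 feeding links.
C = L / S² = 14 / 144 = 0.0972 ≈ 0.097.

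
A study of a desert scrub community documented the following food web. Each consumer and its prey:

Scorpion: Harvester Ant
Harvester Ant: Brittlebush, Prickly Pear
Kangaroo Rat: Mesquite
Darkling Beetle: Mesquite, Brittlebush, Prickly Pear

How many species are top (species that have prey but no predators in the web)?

Top species (has prey, but nothing eats it): Kangaroo Rat, Darkling Beetle, Scorpion.
Count: 3.

3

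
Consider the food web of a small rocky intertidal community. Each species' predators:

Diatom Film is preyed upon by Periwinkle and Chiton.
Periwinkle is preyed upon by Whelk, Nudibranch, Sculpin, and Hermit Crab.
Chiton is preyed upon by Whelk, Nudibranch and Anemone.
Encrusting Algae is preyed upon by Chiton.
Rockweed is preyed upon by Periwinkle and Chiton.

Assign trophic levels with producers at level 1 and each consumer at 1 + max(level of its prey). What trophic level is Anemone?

Rockweed is a producer → level 1.
Chiton eats Rockweed (level 1); other prey at levels: Diatom Film 1, Encrusting Algae 1 → level 2.
Anemone eats Chiton → level 3.

Trophic level 3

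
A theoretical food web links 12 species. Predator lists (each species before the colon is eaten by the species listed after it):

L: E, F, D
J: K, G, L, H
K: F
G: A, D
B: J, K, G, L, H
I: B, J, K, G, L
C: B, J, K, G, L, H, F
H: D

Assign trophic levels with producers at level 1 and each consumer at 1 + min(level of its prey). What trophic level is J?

C is a producer → level 1.
J eats C → level 2.

Trophic level 2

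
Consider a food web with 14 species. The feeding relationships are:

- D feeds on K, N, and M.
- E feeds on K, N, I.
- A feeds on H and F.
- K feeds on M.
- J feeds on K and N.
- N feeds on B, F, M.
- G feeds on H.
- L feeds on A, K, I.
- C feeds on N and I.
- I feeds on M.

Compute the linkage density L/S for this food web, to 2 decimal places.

L/S = 1.50

There are L = 21 links among S = 14 species.
L/S = 21/14 = 1.5000 ≈ 1.50.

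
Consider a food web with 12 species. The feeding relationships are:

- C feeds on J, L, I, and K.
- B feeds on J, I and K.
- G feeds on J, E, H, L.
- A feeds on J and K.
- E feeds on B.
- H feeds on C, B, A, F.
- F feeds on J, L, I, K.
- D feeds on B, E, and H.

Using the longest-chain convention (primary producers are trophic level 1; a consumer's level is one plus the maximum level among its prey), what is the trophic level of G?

Trophic level 4

J is a producer → level 1.
B eats J (level 1); other prey at levels: I 1, K 1 → level 2.
E eats B → level 3.
G eats E (level 3); other prey at levels: J 1, L 1, H 3 → level 4.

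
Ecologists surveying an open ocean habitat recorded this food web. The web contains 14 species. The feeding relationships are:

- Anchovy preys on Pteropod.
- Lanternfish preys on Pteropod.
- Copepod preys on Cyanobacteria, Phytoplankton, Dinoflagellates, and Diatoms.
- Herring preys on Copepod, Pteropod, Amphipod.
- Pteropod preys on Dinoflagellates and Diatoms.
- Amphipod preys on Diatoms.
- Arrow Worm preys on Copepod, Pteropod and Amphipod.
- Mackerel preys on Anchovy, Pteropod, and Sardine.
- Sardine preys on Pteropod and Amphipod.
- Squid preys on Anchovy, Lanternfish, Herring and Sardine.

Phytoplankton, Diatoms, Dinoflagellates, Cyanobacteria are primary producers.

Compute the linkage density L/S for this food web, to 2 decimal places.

L/S = 1.71

There are L = 24 links among S = 14 species.
L/S = 24/14 = 1.7143 ≈ 1.71.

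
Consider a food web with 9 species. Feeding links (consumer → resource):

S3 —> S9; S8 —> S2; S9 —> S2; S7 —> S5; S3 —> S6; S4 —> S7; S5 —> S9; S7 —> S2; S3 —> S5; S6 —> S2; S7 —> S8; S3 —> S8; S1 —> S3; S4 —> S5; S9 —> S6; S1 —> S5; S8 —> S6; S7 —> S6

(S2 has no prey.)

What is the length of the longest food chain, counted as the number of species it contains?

One longest chain: S2 → S6 → S9 → S5 → S7 → S4.
It has 6 species and 5 links.

6 species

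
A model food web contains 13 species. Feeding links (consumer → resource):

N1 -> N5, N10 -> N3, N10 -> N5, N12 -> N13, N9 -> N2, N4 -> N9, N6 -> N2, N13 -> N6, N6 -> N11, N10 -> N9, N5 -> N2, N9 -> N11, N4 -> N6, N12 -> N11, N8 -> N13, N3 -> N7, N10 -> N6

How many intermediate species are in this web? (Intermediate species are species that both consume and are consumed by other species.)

5

Intermediate species (has both prey and predators): N9, N3, N6, N5, N13.
Count: 5.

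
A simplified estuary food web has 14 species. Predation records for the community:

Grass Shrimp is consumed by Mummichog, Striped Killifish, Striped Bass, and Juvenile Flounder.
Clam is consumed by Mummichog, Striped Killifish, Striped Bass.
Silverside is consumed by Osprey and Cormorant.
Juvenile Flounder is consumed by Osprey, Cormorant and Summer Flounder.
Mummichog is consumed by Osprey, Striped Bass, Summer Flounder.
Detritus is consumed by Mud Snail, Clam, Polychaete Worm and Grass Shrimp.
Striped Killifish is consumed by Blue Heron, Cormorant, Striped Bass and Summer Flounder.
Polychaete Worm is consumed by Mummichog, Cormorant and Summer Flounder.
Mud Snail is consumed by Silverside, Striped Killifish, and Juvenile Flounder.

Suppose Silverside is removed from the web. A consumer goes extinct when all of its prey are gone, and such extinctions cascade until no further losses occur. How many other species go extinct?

0

Remove Silverside.
Every predator of it retains at least one other prey: Cormorant still has Polychaete Worm, Juvenile Flounder, Striped Killifish; Osprey still has Juvenile Flounder, Mummichog.
No consumer loses all prey, so no secondary extinctions occur.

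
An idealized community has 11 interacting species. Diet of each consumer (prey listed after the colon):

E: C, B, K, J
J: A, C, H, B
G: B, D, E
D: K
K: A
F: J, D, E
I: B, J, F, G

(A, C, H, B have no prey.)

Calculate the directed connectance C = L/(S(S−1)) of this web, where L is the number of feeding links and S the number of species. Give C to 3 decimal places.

C = 0.182

The web has S = 11 species and L = 20 feeding links.
C = L / (S(S−1)) = 20 / 110 = 0.1818 ≈ 0.182.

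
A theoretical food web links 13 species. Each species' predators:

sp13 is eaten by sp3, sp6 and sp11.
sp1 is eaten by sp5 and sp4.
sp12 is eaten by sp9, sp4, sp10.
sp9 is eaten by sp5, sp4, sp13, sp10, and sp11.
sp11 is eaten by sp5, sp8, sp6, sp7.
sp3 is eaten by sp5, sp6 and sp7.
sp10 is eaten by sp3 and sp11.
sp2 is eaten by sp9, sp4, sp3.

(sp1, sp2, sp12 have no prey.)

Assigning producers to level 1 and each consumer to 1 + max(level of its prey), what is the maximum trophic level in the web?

Producers (level 1): sp1, sp2, sp12.
sp2 → sp9 → sp10 → sp3 → sp5 gives sp5 level 5.
No species has a prey at level 5, so no species reaches level 6.

5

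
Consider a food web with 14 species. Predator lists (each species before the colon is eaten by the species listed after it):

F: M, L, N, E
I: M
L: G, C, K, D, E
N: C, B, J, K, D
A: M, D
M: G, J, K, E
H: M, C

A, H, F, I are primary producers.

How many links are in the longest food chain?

One longest chain: A → M → G.
It has 3 species and 2 links.

2 links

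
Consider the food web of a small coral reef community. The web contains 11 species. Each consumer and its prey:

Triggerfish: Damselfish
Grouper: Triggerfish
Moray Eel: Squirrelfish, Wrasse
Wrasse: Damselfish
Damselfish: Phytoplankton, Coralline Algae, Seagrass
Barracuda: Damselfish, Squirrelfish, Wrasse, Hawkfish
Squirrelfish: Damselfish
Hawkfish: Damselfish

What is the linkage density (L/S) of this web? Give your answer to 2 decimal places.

L/S = 1.27

There are L = 14 links among S = 11 species.
L/S = 14/11 = 1.2727 ≈ 1.27.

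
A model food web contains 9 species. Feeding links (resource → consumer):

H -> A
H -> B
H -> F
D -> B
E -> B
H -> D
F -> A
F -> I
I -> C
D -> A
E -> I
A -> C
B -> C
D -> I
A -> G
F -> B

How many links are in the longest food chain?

3 links

One longest chain: H → F → B → C.
It has 4 species and 3 links.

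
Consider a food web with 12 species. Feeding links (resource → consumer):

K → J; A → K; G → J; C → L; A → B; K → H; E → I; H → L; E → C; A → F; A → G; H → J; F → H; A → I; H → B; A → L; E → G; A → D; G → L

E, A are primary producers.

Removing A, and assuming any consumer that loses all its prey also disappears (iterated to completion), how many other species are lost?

Remove A.
Round 1: F (all prey gone), D (all prey gone), K (all prey gone) → extinct.
Round 2: H (all prey gone) → extinct.
Round 3: B (all prey gone) → extinct.
No further losses. Total secondary extinctions: 5.

5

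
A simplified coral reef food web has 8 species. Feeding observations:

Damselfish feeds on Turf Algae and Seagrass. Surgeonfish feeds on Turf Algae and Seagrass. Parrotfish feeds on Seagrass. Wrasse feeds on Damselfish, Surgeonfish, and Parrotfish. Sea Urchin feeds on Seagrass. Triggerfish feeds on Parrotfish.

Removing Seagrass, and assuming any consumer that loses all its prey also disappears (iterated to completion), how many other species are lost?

3

Remove Seagrass.
Round 1: Sea Urchin (all prey gone), Parrotfish (all prey gone) → extinct.
Round 2: Triggerfish (all prey gone) → extinct.
No further losses. Total secondary extinctions: 3.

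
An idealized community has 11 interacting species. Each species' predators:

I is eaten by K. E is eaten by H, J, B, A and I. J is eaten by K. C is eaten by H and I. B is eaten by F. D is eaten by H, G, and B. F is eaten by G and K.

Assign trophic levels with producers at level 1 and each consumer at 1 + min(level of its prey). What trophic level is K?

E is a producer → level 1.
J eats E → level 2.
K eats J → level 3.
No prey of K is below level 2, so 3 is the minimum.

Trophic level 3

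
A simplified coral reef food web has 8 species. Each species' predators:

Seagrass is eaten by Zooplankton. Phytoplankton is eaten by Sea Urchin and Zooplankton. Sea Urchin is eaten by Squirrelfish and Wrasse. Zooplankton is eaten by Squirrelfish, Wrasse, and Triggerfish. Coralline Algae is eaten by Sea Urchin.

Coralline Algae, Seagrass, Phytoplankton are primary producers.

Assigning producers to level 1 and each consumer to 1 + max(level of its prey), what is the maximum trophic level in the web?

Producers (level 1): Coralline Algae, Seagrass, Phytoplankton.
Seagrass → Zooplankton → Triggerfish gives Triggerfish level 3.
No species has a prey at level 3, so no species reaches level 4.

3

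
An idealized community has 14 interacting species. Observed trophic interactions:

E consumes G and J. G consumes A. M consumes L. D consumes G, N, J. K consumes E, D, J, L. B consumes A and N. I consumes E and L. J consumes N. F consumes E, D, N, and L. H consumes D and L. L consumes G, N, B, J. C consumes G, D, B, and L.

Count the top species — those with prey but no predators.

Top species (has prey, but nothing eats it): I, H, K, C, F, M.
Count: 6.

6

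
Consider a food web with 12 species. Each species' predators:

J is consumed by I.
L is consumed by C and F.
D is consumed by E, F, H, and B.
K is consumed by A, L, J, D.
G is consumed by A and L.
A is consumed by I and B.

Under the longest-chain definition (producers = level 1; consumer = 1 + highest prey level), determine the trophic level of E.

Trophic level 3

K is a producer → level 1.
D eats K → level 2.
E eats D → level 3.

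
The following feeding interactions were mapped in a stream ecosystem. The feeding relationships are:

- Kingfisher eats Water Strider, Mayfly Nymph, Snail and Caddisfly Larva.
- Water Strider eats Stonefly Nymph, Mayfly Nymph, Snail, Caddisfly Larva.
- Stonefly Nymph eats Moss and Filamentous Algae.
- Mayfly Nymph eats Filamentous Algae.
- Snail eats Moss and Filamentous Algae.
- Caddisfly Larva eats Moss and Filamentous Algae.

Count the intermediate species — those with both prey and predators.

Intermediate species (has both prey and predators): Caddisfly Larva, Stonefly Nymph, Snail, Mayfly Nymph, Water Strider.
Count: 5.

5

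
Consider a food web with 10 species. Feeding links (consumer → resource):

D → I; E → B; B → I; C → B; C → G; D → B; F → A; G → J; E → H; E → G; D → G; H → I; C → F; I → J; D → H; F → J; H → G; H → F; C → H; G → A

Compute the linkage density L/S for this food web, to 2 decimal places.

L/S = 2.00

There are L = 20 links among S = 10 species.
L/S = 20/10 = 2.0000 ≈ 2.00.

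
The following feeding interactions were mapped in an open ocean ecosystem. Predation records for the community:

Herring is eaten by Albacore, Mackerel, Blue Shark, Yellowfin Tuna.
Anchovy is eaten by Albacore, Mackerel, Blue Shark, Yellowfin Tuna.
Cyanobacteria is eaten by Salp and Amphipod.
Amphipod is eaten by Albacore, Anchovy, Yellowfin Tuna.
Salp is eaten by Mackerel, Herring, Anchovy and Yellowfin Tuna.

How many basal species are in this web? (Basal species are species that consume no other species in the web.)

1

Basal species (no prey listed): Cyanobacteria.
Count: 1.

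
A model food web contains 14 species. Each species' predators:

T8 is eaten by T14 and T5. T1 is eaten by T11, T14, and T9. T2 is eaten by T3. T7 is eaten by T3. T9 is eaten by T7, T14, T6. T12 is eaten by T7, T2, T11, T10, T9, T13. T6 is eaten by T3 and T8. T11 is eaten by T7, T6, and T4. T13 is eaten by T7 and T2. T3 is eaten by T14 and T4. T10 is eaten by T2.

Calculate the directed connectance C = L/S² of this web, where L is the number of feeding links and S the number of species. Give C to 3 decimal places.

The web has S = 14 species and L = 26 feeding links.
C = L / S² = 26 / 196 = 0.1327 ≈ 0.133.

C = 0.133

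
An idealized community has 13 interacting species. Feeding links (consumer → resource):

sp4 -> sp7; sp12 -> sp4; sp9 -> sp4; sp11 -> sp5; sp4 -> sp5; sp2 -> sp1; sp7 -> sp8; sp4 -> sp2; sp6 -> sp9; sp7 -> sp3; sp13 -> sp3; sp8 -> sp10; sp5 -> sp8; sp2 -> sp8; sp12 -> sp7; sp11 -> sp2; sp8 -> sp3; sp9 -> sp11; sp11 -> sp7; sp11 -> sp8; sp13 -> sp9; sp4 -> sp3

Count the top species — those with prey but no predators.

Top species (has prey, but nothing eats it): sp12, sp13, sp6.
Count: 3.

3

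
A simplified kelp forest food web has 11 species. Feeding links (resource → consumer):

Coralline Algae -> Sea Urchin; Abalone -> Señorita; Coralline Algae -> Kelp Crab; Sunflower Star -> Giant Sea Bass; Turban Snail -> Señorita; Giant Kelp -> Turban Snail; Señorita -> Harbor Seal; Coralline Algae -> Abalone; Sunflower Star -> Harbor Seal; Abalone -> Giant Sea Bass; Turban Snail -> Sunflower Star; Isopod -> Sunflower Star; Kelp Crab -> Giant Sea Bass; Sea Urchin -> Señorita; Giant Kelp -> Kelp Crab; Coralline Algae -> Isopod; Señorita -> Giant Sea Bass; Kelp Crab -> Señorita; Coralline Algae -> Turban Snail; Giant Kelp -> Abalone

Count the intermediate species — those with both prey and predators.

7

Intermediate species (has both prey and predators): Kelp Crab, Isopod, Turban Snail, Abalone, Sea Urchin, Sunflower Star, Señorita.
Count: 7.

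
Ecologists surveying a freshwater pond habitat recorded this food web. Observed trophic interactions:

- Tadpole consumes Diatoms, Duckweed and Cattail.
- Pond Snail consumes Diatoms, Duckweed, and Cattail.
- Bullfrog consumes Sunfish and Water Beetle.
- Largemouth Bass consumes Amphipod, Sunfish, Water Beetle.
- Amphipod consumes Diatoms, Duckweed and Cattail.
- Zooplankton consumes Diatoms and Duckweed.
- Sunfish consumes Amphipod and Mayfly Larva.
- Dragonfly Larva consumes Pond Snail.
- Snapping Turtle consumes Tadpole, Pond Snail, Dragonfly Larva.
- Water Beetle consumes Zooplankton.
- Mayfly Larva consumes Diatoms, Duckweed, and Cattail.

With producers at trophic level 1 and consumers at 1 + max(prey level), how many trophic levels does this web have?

Producers (level 1): Duckweed, Cattail, Diatoms.
Duckweed → Pond Snail → Dragonfly Larva → Snapping Turtle gives Snapping Turtle level 4.
No species has a prey at level 4, so no species reaches level 5.

4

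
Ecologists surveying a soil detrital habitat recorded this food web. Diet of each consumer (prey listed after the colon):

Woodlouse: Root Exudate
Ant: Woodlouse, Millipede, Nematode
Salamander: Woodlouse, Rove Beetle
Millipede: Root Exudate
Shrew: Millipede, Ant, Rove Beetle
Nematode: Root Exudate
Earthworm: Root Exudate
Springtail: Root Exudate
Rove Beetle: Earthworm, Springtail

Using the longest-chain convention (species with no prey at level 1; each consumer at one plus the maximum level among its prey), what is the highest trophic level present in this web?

4

Basal resources (level 1): Root Exudate.
Root Exudate → Woodlouse → Ant → Shrew gives Shrew level 4.
No species has a prey at level 4, so no species reaches level 5.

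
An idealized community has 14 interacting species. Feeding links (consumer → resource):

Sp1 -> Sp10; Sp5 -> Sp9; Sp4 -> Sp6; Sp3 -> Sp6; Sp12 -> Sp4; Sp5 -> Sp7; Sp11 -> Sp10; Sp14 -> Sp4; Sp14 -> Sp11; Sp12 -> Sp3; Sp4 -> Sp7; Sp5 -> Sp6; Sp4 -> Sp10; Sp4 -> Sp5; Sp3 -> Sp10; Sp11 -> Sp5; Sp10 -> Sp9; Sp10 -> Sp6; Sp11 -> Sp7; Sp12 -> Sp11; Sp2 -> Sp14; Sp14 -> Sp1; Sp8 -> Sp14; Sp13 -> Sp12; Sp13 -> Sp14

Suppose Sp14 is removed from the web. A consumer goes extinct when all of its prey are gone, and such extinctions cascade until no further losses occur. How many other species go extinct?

2

Remove Sp14.
Round 1: Sp2 (all prey gone), Sp8 (all prey gone) → extinct.
No further losses. Total secondary extinctions: 2.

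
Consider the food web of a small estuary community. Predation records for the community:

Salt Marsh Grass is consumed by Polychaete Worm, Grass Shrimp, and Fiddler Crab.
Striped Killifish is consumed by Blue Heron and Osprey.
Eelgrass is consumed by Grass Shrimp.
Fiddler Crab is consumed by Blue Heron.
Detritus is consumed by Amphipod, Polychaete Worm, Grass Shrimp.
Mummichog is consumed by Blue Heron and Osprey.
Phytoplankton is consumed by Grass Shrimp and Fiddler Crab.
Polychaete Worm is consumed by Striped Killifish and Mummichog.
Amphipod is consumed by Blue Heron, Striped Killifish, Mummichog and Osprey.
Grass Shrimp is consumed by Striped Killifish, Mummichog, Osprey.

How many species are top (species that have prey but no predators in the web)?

2

Top species (has prey, but nothing eats it): Osprey, Blue Heron.
Count: 2.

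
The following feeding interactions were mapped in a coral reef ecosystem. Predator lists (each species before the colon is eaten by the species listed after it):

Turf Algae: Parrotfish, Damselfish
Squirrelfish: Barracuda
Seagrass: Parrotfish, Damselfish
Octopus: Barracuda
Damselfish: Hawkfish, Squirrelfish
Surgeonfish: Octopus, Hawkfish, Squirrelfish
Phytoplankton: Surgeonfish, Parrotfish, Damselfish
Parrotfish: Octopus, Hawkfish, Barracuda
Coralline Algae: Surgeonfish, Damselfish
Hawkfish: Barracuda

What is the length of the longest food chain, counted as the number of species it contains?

One longest chain: Phytoplankton → Surgeonfish → Hawkfish → Barracuda.
It has 4 species and 3 links.

4 species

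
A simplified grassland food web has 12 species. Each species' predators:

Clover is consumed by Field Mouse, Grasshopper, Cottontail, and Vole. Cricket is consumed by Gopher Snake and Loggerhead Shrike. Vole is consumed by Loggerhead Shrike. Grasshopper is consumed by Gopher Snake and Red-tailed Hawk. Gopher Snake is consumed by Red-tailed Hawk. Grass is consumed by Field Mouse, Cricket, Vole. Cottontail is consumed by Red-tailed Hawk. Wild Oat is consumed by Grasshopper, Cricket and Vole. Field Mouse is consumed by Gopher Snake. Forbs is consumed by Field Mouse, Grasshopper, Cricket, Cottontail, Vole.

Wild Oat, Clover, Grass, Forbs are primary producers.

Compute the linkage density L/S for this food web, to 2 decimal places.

L/S = 1.92

There are L = 23 links among S = 12 species.
L/S = 23/12 = 1.9167 ≈ 1.92.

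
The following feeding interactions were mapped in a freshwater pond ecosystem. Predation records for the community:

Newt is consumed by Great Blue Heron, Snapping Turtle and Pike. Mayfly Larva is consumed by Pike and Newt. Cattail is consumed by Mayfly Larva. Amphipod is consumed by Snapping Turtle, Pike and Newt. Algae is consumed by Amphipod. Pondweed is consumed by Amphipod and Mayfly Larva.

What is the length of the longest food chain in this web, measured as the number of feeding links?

One longest chain: Pondweed → Mayfly Larva → Newt → Pike.
It has 4 species and 3 links.

3 links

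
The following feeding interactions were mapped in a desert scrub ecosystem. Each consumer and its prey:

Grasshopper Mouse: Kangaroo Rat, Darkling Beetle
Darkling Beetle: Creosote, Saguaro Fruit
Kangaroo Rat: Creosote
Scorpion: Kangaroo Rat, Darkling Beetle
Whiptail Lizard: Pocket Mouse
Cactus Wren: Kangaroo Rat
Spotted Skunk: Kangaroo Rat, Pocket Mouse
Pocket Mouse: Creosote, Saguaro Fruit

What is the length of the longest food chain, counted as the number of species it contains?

3 species

One longest chain: Creosote → Kangaroo Rat → Grasshopper Mouse.
It has 3 species and 2 links.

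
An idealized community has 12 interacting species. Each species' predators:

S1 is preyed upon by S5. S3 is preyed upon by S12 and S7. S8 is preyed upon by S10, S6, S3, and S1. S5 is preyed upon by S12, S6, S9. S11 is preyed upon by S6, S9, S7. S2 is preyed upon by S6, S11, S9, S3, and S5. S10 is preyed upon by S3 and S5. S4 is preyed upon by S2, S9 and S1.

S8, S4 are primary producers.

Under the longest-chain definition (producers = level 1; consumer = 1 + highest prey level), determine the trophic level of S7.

Trophic level 4

S4 is a producer → level 1.
S2 eats S4 → level 2.
S3 eats S2 (level 2); other prey at levels: S8 1, S10 2 → level 3.
S7 eats S3 (level 3); other prey at levels: S11 3 → level 4.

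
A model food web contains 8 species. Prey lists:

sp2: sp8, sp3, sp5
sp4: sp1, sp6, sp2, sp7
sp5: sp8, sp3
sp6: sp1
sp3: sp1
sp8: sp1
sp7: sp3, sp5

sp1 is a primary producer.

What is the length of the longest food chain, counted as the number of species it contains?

5 species

One longest chain: sp1 → sp8 → sp5 → sp2 → sp4.
It has 5 species and 4 links.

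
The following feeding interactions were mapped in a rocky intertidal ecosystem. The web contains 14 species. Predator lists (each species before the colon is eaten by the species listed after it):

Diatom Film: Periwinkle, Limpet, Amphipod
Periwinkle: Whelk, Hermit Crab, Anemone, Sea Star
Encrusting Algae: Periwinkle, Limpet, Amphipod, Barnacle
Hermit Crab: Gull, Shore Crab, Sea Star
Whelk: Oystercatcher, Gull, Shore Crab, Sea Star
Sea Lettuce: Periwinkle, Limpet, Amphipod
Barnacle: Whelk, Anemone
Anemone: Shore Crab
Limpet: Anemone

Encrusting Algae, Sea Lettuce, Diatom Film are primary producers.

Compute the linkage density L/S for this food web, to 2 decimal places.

L/S = 1.79

There are L = 25 links among S = 14 species.
L/S = 25/14 = 1.7857 ≈ 1.79.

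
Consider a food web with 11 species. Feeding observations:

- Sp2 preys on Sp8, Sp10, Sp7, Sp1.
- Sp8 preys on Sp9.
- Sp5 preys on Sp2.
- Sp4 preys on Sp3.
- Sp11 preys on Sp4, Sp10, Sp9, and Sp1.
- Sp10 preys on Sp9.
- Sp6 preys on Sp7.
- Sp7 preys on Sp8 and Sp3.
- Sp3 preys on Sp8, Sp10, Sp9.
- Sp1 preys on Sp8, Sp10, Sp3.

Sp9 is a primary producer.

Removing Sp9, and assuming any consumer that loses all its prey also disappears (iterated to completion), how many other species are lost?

Remove Sp9.
Round 1: Sp10 (all prey gone), Sp8 (all prey gone) → extinct.
Round 2: Sp3 (all prey gone) → extinct.
Round 3: Sp4 (all prey gone), Sp1 (all prey gone), Sp7 (all prey gone) → extinct.
Round 4: Sp6 (all prey gone), Sp2 (all prey gone), Sp11 (all prey gone) → extinct.
Round 5: Sp5 (all prey gone) → extinct.
No further losses. Total secondary extinctions: 10.

10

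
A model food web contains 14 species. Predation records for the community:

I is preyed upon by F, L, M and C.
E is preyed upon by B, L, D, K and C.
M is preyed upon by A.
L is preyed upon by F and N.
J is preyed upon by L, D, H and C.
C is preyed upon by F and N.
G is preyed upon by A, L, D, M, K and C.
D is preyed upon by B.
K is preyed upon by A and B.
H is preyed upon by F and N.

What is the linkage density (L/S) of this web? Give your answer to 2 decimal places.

L/S = 2.07

There are L = 29 links among S = 14 species.
L/S = 29/14 = 2.0714 ≈ 2.07.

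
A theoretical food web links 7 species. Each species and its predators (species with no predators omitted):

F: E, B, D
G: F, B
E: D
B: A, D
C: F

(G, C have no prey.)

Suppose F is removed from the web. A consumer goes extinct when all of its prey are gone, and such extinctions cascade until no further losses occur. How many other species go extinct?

Remove F.
Round 1: E (all prey gone) → extinct.
No further losses. Total secondary extinctions: 1.

1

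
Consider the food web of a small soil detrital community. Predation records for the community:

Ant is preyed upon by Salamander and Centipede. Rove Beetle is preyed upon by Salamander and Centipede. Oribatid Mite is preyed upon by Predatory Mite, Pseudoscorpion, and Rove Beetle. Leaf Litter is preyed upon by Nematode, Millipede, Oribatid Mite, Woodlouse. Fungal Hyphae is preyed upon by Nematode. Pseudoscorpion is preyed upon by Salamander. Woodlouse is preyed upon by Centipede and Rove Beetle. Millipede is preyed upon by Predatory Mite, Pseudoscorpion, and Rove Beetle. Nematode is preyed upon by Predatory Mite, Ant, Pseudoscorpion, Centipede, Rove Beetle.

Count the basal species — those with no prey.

2

Basal species (no prey listed): Leaf Litter, Fungal Hyphae.
Count: 2.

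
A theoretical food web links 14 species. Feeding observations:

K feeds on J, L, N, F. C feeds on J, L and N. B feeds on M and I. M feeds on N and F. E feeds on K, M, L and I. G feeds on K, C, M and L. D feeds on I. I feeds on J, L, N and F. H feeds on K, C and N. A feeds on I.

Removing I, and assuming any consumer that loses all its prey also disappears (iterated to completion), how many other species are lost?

2

Remove I.
Round 1: D (all prey gone), A (all prey gone) → extinct.
No further losses. Total secondary extinctions: 2.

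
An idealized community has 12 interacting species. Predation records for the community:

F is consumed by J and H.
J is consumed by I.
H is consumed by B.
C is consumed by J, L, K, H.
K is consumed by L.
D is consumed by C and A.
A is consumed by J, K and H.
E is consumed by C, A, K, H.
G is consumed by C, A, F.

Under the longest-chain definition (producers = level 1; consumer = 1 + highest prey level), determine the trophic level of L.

E is a producer → level 1.
C eats E (level 1); other prey at levels: G 1, D 1 → level 2.
K eats C (level 2); other prey at levels: E 1, A 2 → level 3.
L eats K (level 3); other prey at levels: C 2 → level 4.

Trophic level 4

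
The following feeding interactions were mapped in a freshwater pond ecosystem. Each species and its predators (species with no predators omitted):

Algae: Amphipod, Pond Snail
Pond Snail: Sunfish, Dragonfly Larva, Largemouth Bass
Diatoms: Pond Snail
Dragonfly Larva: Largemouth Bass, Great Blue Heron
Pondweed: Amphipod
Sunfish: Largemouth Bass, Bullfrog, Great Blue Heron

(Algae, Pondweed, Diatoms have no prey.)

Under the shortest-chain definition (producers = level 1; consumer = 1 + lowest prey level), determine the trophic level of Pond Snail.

Trophic level 2

Algae is a producer → level 1.
Pond Snail eats Algae → level 2.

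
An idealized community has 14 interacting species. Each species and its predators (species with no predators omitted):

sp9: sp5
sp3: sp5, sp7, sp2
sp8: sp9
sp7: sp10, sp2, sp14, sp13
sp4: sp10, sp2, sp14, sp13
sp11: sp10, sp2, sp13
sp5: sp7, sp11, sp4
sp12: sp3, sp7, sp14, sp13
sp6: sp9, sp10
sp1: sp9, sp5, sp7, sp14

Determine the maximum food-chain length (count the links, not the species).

4 links

One longest chain: sp12 → sp3 → sp5 → sp4 → sp10.
It has 5 species and 4 links.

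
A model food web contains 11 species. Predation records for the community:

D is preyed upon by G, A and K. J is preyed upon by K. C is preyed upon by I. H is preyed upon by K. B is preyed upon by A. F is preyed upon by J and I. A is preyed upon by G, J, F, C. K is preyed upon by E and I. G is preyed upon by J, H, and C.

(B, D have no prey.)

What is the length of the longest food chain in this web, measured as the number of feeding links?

5 links

One longest chain: B → A → G → H → K → E.
It has 6 species and 5 links.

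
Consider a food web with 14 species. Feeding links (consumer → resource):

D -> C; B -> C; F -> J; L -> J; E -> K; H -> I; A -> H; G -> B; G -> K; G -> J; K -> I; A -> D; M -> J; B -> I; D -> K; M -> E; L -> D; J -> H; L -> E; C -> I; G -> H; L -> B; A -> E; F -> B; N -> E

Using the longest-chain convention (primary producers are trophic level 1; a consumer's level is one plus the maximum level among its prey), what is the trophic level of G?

I is a producer → level 1.
C eats I → level 2.
B eats C (level 2); other prey at levels: I 1 → level 3.
G eats B (level 3); other prey at levels: K 2, H 2, J 3 → level 4.

Trophic level 4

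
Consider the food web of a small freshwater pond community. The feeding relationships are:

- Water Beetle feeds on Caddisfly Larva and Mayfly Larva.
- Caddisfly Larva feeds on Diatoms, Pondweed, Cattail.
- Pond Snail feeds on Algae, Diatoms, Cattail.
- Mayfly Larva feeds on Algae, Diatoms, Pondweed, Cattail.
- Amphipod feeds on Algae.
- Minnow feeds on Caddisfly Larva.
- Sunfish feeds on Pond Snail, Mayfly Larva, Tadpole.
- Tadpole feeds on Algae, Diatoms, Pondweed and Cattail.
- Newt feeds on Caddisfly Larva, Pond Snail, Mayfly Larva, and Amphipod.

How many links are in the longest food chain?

One longest chain: Pondweed → Tadpole → Sunfish.
It has 3 species and 2 links.

2 links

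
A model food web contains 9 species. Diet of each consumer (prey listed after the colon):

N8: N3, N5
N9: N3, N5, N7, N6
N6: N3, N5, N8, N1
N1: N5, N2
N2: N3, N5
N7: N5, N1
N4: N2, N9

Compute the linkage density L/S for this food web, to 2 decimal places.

L/S = 2.00

There are L = 18 links among S = 9 species.
L/S = 18/9 = 2.0000 ≈ 2.00.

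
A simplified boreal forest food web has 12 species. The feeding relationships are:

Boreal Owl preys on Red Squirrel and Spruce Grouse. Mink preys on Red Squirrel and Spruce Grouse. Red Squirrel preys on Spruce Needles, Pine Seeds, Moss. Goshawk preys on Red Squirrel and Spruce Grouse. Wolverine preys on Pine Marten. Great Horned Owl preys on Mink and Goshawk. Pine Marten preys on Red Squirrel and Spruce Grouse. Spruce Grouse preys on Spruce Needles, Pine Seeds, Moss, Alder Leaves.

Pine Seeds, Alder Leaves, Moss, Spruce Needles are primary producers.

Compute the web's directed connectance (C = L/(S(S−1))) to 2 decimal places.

C = 0.14

The web has S = 12 species and L = 18 feeding links.
C = L / (S(S−1)) = 18 / 132 = 0.1364 ≈ 0.14.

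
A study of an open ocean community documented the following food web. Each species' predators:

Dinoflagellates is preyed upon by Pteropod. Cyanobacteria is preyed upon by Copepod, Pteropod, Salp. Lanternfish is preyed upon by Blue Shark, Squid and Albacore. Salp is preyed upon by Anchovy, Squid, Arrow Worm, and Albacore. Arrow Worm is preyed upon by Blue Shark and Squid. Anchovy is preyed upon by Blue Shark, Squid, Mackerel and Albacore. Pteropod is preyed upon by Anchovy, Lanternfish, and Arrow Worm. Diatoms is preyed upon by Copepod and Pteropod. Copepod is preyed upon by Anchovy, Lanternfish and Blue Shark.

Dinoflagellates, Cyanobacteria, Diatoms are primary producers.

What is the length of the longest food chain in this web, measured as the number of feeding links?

3 links

One longest chain: Dinoflagellates → Pteropod → Lanternfish → Albacore.
It has 4 species and 3 links.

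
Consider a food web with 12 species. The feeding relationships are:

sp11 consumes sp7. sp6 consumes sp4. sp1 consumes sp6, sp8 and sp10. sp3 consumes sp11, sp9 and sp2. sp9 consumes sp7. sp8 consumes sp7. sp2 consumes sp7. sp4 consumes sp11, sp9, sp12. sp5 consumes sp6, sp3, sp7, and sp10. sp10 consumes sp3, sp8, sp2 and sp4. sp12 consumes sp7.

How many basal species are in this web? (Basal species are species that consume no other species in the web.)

Basal species (no prey listed): sp7.
Count: 1.

1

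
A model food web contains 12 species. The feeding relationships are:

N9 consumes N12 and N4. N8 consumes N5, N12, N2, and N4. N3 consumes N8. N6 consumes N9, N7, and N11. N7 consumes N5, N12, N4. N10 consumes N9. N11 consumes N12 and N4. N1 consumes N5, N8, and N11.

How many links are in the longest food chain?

2 links

One longest chain: N12 → N9 → N10.
It has 3 species and 2 links.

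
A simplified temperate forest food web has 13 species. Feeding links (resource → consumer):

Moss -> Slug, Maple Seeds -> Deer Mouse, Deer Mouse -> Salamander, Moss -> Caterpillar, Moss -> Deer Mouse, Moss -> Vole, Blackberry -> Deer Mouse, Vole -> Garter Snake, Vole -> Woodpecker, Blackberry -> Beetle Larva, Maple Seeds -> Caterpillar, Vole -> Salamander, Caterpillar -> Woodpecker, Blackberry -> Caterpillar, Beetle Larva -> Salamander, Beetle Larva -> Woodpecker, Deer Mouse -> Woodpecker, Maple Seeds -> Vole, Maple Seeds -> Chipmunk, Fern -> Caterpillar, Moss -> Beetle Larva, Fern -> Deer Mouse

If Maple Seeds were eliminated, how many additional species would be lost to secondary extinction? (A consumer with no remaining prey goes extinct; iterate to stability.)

Remove Maple Seeds.
Round 1: Chipmunk (all prey gone) → extinct.
No further losses. Total secondary extinctions: 1.

1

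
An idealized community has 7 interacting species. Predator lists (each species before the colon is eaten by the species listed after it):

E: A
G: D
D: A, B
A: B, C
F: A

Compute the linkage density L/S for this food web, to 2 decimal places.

L/S = 1.00

There are L = 7 links among S = 7 species.
L/S = 7/7 = 1.0000 ≈ 1.00.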